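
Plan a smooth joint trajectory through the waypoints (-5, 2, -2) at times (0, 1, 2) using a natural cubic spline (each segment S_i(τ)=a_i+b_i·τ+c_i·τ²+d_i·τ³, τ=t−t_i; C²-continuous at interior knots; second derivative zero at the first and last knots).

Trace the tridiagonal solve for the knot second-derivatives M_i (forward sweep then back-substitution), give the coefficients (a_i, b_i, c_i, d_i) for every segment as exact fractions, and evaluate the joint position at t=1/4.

Δ: Δ0=7, Δ1=-4
row 1: diag=4, rhs=-66; c'=1/4, d'=-33/2
back: M1=-33/2
M: M0=0, M1=-33/2, M2=0
seg 0: a=-5, c=M0/2=0, d=(M1−M0)/(6·1)=-11/4, b=Δ0−h0·(2M0+M1)/6=39/4
seg 1: a=2, c=M1/2=-33/4, d=(M2−M1)/(6·1)=11/4, b=Δ1−h1·(2M1+M2)/6=3/2
t_q=1/4 → seg 0, τ=1/4; S=-5+39/4·τ+0·τ²+-11/4·τ³=-667/256

  seg 0: a=-5 b=39/4 c=0 d=-11/4
  seg 1: a=2 b=3/2 c=-33/4 d=11/4
S(1/4) = -667/256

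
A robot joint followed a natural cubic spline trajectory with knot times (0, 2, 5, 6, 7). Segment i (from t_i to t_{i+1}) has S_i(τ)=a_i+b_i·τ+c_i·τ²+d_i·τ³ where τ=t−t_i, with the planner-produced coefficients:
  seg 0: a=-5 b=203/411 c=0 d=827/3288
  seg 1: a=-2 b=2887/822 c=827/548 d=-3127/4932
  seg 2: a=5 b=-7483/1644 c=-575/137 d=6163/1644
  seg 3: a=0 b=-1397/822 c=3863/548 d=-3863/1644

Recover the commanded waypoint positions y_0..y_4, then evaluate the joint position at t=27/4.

y_0=-5 y_1=-2 y_2=5 y_3=0 y_4=3
S(27/4) = 59597/35072

y_0 = S_0(0) = a_0 = -5
y_1 = S_1(0) = a_1 = -2
y_2 = S_2(0) = a_2 = 5
y_3 = S_3(0) = a_3 = 0
y_4 = S_3(1) = 3
t_q=27/4 is in segment 3 (τ=3/4); S_3(τ)=59597/35072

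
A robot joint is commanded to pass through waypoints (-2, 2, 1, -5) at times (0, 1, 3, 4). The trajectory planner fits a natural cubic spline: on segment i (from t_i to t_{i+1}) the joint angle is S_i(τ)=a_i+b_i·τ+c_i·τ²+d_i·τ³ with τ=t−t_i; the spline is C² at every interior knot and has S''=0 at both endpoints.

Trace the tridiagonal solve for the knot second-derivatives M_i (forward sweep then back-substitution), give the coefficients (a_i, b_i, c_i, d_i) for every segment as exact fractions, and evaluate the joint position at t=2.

  seg 0: a=-2 b=9/2 c=0 d=-1/2
  seg 1: a=2 b=3 c=-3/2 d=-1/8
  seg 2: a=1 b=-9/2 c=-9/4 d=3/4
S(2) = 27/8

Δ: Δ0=4, Δ1=-1/2, Δ2=-6
row 1: diag=6, rhs=-27; c'=1/3, d'=-9/2
row 2: denom=6−2·1/3=16/3; d'=(-33−2·-9/2)/(16/3)=-9/2
back: M2=-9/2
back: M1=-9/2−1/3·-9/2=-3
M: M0=0, M1=-3, M2=-9/2, M3=0
seg 0: a=-2, c=M0/2=0, d=(M1−M0)/(6·1)=-1/2, b=Δ0−h0·(2M0+M1)/6=9/2
seg 1: a=2, c=M1/2=-3/2, d=(M2−M1)/(6·2)=-1/8, b=Δ1−h1·(2M1+M2)/6=3
seg 2: a=1, c=M2/2=-9/4, d=(M3−M2)/(6·1)=3/4, b=Δ2−h2·(2M2+M3)/6=-9/2
t_q=2 → seg 1, τ=1; S=2+3·τ+-3/2·τ²+-1/8·τ³=27/8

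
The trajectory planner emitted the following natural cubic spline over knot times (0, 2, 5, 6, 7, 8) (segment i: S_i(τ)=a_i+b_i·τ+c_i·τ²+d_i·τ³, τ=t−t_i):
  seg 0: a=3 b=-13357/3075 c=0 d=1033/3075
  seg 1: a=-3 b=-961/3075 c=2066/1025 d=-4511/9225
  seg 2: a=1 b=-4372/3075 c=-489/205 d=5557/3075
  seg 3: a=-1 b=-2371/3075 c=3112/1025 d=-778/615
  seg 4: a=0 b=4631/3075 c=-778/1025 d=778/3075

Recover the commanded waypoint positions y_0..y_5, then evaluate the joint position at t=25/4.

y_0 = S_0(0) = a_0 = 3
y_1 = S_1(0) = a_1 = -3
y_2 = S_2(0) = a_2 = 1
y_3 = S_3(0) = a_3 = -1
y_4 = S_4(0) = a_4 = 0
y_5 = S_4(1) = 1
t_q=25/4 is in segment 3 (τ=1/4); S_3(τ)=-33547/32800

y_0=3 y_1=-3 y_2=1 y_3=-1 y_4=0 y_5=1
S(25/4) = -33547/32800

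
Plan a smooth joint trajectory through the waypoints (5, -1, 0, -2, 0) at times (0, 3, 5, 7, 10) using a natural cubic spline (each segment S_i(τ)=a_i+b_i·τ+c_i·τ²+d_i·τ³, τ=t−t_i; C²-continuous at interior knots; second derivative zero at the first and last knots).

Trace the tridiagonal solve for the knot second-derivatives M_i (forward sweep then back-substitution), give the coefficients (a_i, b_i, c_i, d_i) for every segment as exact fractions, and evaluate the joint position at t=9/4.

Δ: Δ0=-2, Δ1=1/2, Δ2=-1, Δ3=2/3
row 1: diag=10, rhs=15; c'=1/5, d'=3/2
row 2: denom=8−2·1/5=38/5; d'=(-9−2·3/2)/(38/5)=-30/19
row 3: denom=10−2·5/19=180/19; d'=(10−2·-30/19)/(180/19)=25/18
back: M3=25/18
back: M2=-30/19−5/19·25/18=-35/18
back: M1=3/2−1/5·-35/18=17/9
M: M0=0, M1=17/9, M2=-35/18, M3=25/18, M4=0
seg 0: a=5, c=M0/2=0, d=(M1−M0)/(6·3)=17/162, b=Δ0−h0·(2M0+M1)/6=-53/18
seg 1: a=-1, c=M1/2=17/18, d=(M2−M1)/(6·2)=-23/72, b=Δ1−h1·(2M1+M2)/6=-1/9
seg 2: a=0, c=M2/2=-35/36, d=(M3−M2)/(6·2)=5/18, b=Δ2−h2·(2M2+M3)/6=-1/6
seg 3: a=-2, c=M3/2=25/36, d=(M4−M3)/(6·3)=-25/324, b=Δ3−h3·(2M3+M4)/6=-13/18
t_q=9/4 → seg 0, τ=9/4; S=5+-53/18·τ+0·τ²+17/162·τ³=-55/128

  seg 0: a=5 b=-53/18 c=0 d=17/162
  seg 1: a=-1 b=-1/9 c=17/18 d=-23/72
  seg 2: a=0 b=-1/6 c=-35/36 d=5/18
  seg 3: a=-2 b=-13/18 c=25/36 d=-25/324
S(9/4) = -55/128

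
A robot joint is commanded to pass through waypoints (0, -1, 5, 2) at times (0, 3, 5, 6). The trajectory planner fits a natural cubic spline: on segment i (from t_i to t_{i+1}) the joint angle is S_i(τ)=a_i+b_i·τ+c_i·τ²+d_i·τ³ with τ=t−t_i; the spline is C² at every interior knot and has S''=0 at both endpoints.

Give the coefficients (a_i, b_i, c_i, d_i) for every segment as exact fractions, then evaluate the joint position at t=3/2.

  seg 0: a=0 b=-43/21 c=0 d=4/21
  seg 1: a=-1 b=65/21 c=12/7 d=-37/42
  seg 2: a=5 b=-13/21 c=-25/7 d=25/21
S(3/2) = -17/7

Δ: Δ0=-1/3, Δ1=3, Δ2=-3
row 1: diag=10, rhs=20; c'=1/5, d'=2
row 2: denom=6−2·1/5=28/5; d'=(-36−2·2)/(28/5)=-50/7
back: M2=-50/7
back: M1=2−1/5·-50/7=24/7
M: M0=0, M1=24/7, M2=-50/7, M3=0
seg 0: a=0, c=M0/2=0, d=(M1−M0)/(6·3)=4/21, b=Δ0−h0·(2M0+M1)/6=-43/21
seg 1: a=-1, c=M1/2=12/7, d=(M2−M1)/(6·2)=-37/42, b=Δ1−h1·(2M1+M2)/6=65/21
seg 2: a=5, c=M2/2=-25/7, d=(M3−M2)/(6·1)=25/21, b=Δ2−h2·(2M2+M3)/6=-13/21
t_q=3/2 → seg 0, τ=3/2; S=0+-43/21·τ+0·τ²+4/21·τ³=-17/7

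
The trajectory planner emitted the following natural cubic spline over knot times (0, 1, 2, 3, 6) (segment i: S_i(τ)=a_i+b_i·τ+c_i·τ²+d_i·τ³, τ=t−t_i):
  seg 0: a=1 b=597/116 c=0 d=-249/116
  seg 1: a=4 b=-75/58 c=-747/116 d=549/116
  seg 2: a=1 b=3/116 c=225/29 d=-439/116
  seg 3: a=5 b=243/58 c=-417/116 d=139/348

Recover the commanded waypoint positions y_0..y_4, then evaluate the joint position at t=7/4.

y_0=1 y_1=4 y_2=1 y_3=5 y_4=-4
S(7/4) = 10427/7424

y_0 = S_0(0) = a_0 = 1
y_1 = S_1(0) = a_1 = 4
y_2 = S_2(0) = a_2 = 1
y_3 = S_3(0) = a_3 = 5
y_4 = S_3(3) = -4
t_q=7/4 is in segment 1 (τ=3/4); S_1(τ)=10427/7424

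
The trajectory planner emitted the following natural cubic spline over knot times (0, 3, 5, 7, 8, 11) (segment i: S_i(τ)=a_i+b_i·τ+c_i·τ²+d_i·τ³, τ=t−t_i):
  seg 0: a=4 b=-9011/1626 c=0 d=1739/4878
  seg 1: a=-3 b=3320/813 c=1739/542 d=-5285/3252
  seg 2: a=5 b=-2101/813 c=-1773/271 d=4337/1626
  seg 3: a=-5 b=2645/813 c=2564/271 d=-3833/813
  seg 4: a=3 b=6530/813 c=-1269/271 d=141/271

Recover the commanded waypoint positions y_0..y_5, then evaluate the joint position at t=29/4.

y_0 = S_0(0) = a_0 = 4
y_1 = S_1(0) = a_1 = -3
y_2 = S_2(0) = a_2 = 5
y_3 = S_3(0) = a_3 = -5
y_4 = S_4(0) = a_4 = 3
y_5 = S_4(3) = -1
t_q=29/4 is in segment 3 (τ=1/4); S_3(τ)=-63635/17344

y_0=4 y_1=-3 y_2=5 y_3=-5 y_4=3 y_5=-1
S(29/4) = -63635/17344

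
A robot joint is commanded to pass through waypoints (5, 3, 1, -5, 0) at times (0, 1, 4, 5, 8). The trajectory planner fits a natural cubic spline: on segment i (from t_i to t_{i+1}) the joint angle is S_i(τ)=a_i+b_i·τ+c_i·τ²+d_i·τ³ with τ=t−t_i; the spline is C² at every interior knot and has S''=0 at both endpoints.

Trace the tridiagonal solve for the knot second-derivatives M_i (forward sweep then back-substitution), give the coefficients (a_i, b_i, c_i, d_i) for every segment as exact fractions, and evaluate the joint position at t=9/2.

Δ: Δ0=-2, Δ1=-2/3, Δ2=-6, Δ3=5/3
row 1: diag=8, rhs=8; c'=3/8, d'=1
row 2: denom=8−3·3/8=55/8; d'=(-32−3·1)/(55/8)=-56/11
row 3: denom=8−1·8/55=432/55; d'=(46−1·-56/11)/(432/55)=1405/216
back: M3=1405/216
back: M2=-56/11−8/55·1405/216=-163/27
back: M1=1−3/8·-163/27=235/72
M: M0=0, M1=235/72, M2=-163/27, M3=1405/216, M4=0
seg 0: a=5, c=M0/2=0, d=(M1−M0)/(6·1)=235/432, b=Δ0−h0·(2M0+M1)/6=-1099/432
seg 1: a=3, c=M1/2=235/144, d=(M2−M1)/(6·3)=-2009/3888, b=Δ1−h1·(2M1+M2)/6=-197/216
seg 2: a=1, c=M2/2=-163/54, d=(M3−M2)/(6·1)=301/144, b=Δ2−h2·(2M2+M3)/6=-2191/432
seg 3: a=-5, c=M3/2=1405/432, d=(M4−M3)/(6·3)=-1405/3888, b=Δ3−h3·(2M3+M4)/6=-1045/216
t_q=9/2 → seg 2, τ=1/2; S=1+-2191/432·τ+-163/54·τ²+301/144·τ³=-7013/3456

  seg 0: a=5 b=-1099/432 c=0 d=235/432
  seg 1: a=3 b=-197/216 c=235/144 d=-2009/3888
  seg 2: a=1 b=-2191/432 c=-163/54 d=301/144
  seg 3: a=-5 b=-1045/216 c=1405/432 d=-1405/3888
S(9/2) = -7013/3456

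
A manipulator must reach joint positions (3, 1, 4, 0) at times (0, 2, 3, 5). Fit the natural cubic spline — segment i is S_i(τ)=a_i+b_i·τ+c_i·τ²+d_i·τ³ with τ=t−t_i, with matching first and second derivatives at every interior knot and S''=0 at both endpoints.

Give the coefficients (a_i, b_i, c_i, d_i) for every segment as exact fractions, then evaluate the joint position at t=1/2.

Δ: Δ0=-1, Δ1=3, Δ2=-2
row 1: diag=6, rhs=24; c'=1/6, d'=4
row 2: denom=6−1·1/6=35/6; d'=(-30−1·4)/(35/6)=-204/35
back: M2=-204/35
back: M1=4−1/6·-204/35=174/35
M: M0=0, M1=174/35, M2=-204/35, M3=0
seg 0: a=3, c=M0/2=0, d=(M1−M0)/(6·2)=29/70, b=Δ0−h0·(2M0+M1)/6=-93/35
seg 1: a=1, c=M1/2=87/35, d=(M2−M1)/(6·1)=-9/5, b=Δ1−h1·(2M1+M2)/6=81/35
seg 2: a=4, c=M2/2=-102/35, d=(M3−M2)/(6·2)=17/35, b=Δ2−h2·(2M2+M3)/6=66/35
t_q=1/2 → seg 0, τ=1/2; S=3+-93/35·τ+0·τ²+29/70·τ³=193/112

  seg 0: a=3 b=-93/35 c=0 d=29/70
  seg 1: a=1 b=81/35 c=87/35 d=-9/5
  seg 2: a=4 b=66/35 c=-102/35 d=17/35
S(1/2) = 193/112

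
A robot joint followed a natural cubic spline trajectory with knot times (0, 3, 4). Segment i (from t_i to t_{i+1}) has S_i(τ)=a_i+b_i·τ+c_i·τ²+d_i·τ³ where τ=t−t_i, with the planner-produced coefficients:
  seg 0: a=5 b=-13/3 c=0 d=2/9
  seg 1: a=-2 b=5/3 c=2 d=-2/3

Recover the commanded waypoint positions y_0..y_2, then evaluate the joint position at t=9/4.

y_0=5 y_1=-2 y_2=1
S(9/4) = -71/32

y_0 = S_0(0) = a_0 = 5
y_1 = S_1(0) = a_1 = -2
y_2 = S_1(1) = 1
t_q=9/4 is in segment 0 (τ=9/4); S_0(τ)=-71/32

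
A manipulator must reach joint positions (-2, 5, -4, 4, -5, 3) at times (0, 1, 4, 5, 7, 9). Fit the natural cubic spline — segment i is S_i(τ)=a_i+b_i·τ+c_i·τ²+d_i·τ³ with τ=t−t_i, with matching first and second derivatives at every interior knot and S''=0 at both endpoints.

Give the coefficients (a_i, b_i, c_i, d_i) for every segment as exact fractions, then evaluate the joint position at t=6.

Δ: Δ0=7, Δ1=-3, Δ2=8, Δ3=-9/2, Δ4=4
row 1: diag=8, rhs=-60; c'=3/8, d'=-15/2
row 2: denom=8−3·3/8=55/8; d'=(66−3·-15/2)/(55/8)=708/55
row 3: denom=6−1·8/55=322/55; d'=(-75−1·708/55)/(322/55)=-4833/322
row 4: denom=8−2·55/161=1178/161; d'=(51−2·-4833/322)/(1178/161)=6522/589
back: M4=6522/589
back: M3=-4833/322−55/161·6522/589=-22137/1178
back: M2=708/55−8/55·-22137/1178=9192/589
back: M1=-15/2−3/8·9192/589=-15729/1178
M: M0=0, M1=-15729/1178, M2=9192/589, M3=-22137/1178, M4=6522/589, M5=0
seg 0: a=-2, c=M0/2=0, d=(M1−M0)/(6·1)=-5243/2356, b=Δ0−h0·(2M0+M1)/6=21735/2356
seg 1: a=5, c=M1/2=-15729/2356, d=(M2−M1)/(6·3)=11371/7068, b=Δ1−h1·(2M1+M2)/6=3003/1178
seg 2: a=-4, c=M2/2=4596/589, d=(M3−M2)/(6·1)=-13507/2356, b=Δ2−h2·(2M2+M3)/6=13971/2356
seg 3: a=4, c=M3/2=-22137/2356, d=(M4−M3)/(6·2)=11727/4712, b=Δ3−h3·(2M3+M4)/6=5109/1178
seg 4: a=-5, c=M4/2=3261/589, d=(M5−M4)/(6·2)=-1087/1178, b=Δ4−h4·(2M4+M5)/6=-1992/589
t_q=6 → seg 3, τ=1; S=4+5109/1178·τ+-22137/2356·τ²+11727/4712·τ³=6737/4712

  seg 0: a=-2 b=21735/2356 c=0 d=-5243/2356
  seg 1: a=5 b=3003/1178 c=-15729/2356 d=11371/7068
  seg 2: a=-4 b=13971/2356 c=4596/589 d=-13507/2356
  seg 3: a=4 b=5109/1178 c=-22137/2356 d=11727/4712
  seg 4: a=-5 b=-1992/589 c=3261/589 d=-1087/1178
S(6) = 6737/4712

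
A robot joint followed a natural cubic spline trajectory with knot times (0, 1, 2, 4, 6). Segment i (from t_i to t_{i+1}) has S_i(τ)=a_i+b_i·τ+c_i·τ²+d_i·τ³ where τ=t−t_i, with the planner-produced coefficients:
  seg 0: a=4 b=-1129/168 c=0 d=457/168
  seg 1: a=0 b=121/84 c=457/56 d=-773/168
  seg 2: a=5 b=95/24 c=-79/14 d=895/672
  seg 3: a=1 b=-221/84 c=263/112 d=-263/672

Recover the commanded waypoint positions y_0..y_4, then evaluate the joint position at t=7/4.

y_0=4 y_1=0 y_2=5 y_3=1 y_4=2
S(7/4) = 13367/3584

y_0 = S_0(0) = a_0 = 4
y_1 = S_1(0) = a_1 = 0
y_2 = S_2(0) = a_2 = 5
y_3 = S_3(0) = a_3 = 1
y_4 = S_3(2) = 2
t_q=7/4 is in segment 1 (τ=3/4); S_1(τ)=13367/3584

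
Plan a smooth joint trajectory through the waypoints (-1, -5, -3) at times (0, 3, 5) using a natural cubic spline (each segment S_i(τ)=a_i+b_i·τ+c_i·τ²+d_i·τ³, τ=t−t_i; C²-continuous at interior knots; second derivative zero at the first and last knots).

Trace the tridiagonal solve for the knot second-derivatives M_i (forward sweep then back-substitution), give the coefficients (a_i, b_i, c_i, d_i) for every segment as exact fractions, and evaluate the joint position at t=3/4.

  seg 0: a=-1 b=-61/30 c=0 d=7/90
  seg 1: a=-5 b=1/15 c=7/10 d=-7/60
S(3/4) = -319/128

Δ: Δ0=-4/3, Δ1=1
row 1: diag=10, rhs=14; c'=1/5, d'=7/5
back: M1=7/5
M: M0=0, M1=7/5, M2=0
seg 0: a=-1, c=M0/2=0, d=(M1−M0)/(6·3)=7/90, b=Δ0−h0·(2M0+M1)/6=-61/30
seg 1: a=-5, c=M1/2=7/10, d=(M2−M1)/(6·2)=-7/60, b=Δ1−h1·(2M1+M2)/6=1/15
t_q=3/4 → seg 0, τ=3/4; S=-1+-61/30·τ+0·τ²+7/90·τ³=-319/128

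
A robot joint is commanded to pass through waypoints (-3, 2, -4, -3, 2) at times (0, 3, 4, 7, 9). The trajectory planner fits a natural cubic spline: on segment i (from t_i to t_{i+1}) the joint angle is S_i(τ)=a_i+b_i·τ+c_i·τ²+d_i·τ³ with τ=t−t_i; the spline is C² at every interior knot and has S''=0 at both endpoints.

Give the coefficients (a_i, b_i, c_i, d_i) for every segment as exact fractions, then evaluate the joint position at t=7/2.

  seg 0: a=-3 b=5467/1116 c=0 d=-3607/10044
  seg 1: a=2 b=-2677/558 c=-3607/1116 d=755/372
  seg 2: a=-4 b=-5773/1116 c=797/279 d=-3419/10044
  seg 3: a=-3 b=1549/558 c=-77/372 d=77/2232
S(7/2) = -8509/8928

Δ: Δ0=5/3, Δ1=-6, Δ2=1/3, Δ3=5/2
row 1: diag=8, rhs=-46; c'=1/8, d'=-23/4
row 2: denom=8−1·1/8=63/8; d'=(38−1·-23/4)/(63/8)=50/9
row 3: denom=10−3·8/21=62/7; d'=(13−3·50/9)/(62/7)=-77/186
back: M3=-77/186
back: M2=50/9−8/21·-77/186=1594/279
back: M1=-23/4−1/8·1594/279=-3607/558
M: M0=0, M1=-3607/558, M2=1594/279, M3=-77/186, M4=0
seg 0: a=-3, c=M0/2=0, d=(M1−M0)/(6·3)=-3607/10044, b=Δ0−h0·(2M0+M1)/6=5467/1116
seg 1: a=2, c=M1/2=-3607/1116, d=(M2−M1)/(6·1)=755/372, b=Δ1−h1·(2M1+M2)/6=-2677/558
seg 2: a=-4, c=M2/2=797/279, d=(M3−M2)/(6·3)=-3419/10044, b=Δ2−h2·(2M2+M3)/6=-5773/1116
seg 3: a=-3, c=M3/2=-77/372, d=(M4−M3)/(6·2)=77/2232, b=Δ3−h3·(2M3+M4)/6=1549/558
t_q=7/2 → seg 1, τ=1/2; S=2+-2677/558·τ+-3607/1116·τ²+755/372·τ³=-8509/8928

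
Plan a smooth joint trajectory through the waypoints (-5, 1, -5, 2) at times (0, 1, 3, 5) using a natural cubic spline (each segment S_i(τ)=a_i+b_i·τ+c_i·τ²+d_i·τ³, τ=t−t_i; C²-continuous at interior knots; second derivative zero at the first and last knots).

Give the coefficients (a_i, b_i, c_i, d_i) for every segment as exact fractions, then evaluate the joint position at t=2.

  seg 0: a=-5 b=349/44 c=0 d=-85/44
  seg 1: a=1 b=47/22 c=-255/44 d=71/44
  seg 2: a=-5 b=-37/22 c=171/44 d=-57/88
S(2) = -23/22

Δ: Δ0=6, Δ1=-3, Δ2=7/2
row 1: diag=6, rhs=-54; c'=1/3, d'=-9
row 2: denom=8−2·1/3=22/3; d'=(39−2·-9)/(22/3)=171/22
back: M2=171/22
back: M1=-9−1/3·171/22=-255/22
M: M0=0, M1=-255/22, M2=171/22, M3=0
seg 0: a=-5, c=M0/2=0, d=(M1−M0)/(6·1)=-85/44, b=Δ0−h0·(2M0+M1)/6=349/44
seg 1: a=1, c=M1/2=-255/44, d=(M2−M1)/(6·2)=71/44, b=Δ1−h1·(2M1+M2)/6=47/22
seg 2: a=-5, c=M2/2=171/44, d=(M3−M2)/(6·2)=-57/88, b=Δ2−h2·(2M2+M3)/6=-37/22
t_q=2 → seg 1, τ=1; S=1+47/22·τ+-255/44·τ²+71/44·τ³=-23/22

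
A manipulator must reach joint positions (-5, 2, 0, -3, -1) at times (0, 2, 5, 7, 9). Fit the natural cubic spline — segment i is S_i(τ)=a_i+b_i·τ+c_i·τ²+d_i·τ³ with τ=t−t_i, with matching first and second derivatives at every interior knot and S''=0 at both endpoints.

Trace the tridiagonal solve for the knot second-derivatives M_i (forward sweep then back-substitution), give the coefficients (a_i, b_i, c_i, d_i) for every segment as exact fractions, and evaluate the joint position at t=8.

Δ: Δ0=7/2, Δ1=-2/3, Δ2=-3/2, Δ3=1
row 1: diag=10, rhs=-25; c'=3/10, d'=-5/2
row 2: denom=10−3·3/10=91/10; d'=(-5−3·-5/2)/(91/10)=25/91
row 3: denom=8−2·20/91=688/91; d'=(15−2·25/91)/(688/91)=1315/688
back: M3=1315/688
back: M2=25/91−20/91·1315/688=-25/172
back: M1=-5/2−3/10·-25/172=-845/344
M: M0=0, M1=-845/344, M2=-25/172, M3=1315/688, M4=0
seg 0: a=-5, c=M0/2=0, d=(M1−M0)/(6·2)=-845/4128, b=Δ0−h0·(2M0+M1)/6=4457/1032
seg 1: a=2, c=M1/2=-845/688, d=(M2−M1)/(6·3)=265/2064, b=Δ1−h1·(2M1+M2)/6=961/516
seg 2: a=0, c=M2/2=-25/344, d=(M3−M2)/(6·2)=1415/8256, b=Δ2−h2·(2M2+M3)/6=-4211/2064
seg 3: a=-3, c=M3/2=1315/1376, d=(M4−M3)/(6·2)=-1315/8256, b=Δ3−h3·(2M3+M4)/6=-283/1032
t_q=8 → seg 3, τ=1; S=-3+-283/1032·τ+1315/1376·τ²+-1315/8256·τ³=-6819/2752

  seg 0: a=-5 b=4457/1032 c=0 d=-845/4128
  seg 1: a=2 b=961/516 c=-845/688 d=265/2064
  seg 2: a=0 b=-4211/2064 c=-25/344 d=1415/8256
  seg 3: a=-3 b=-283/1032 c=1315/1376 d=-1315/8256
S(8) = -6819/2752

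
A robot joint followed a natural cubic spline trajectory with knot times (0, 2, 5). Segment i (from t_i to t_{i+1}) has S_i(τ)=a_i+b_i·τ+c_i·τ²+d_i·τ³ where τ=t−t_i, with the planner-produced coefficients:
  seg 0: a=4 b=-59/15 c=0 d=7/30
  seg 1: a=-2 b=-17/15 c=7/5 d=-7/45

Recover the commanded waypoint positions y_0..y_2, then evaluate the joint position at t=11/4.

y_0 = S_0(0) = a_0 = 4
y_1 = S_1(0) = a_1 = -2
y_2 = S_1(3) = 3
t_q=11/4 is in segment 1 (τ=3/4); S_1(τ)=-681/320

y_0=4 y_1=-2 y_2=3
S(11/4) = -681/320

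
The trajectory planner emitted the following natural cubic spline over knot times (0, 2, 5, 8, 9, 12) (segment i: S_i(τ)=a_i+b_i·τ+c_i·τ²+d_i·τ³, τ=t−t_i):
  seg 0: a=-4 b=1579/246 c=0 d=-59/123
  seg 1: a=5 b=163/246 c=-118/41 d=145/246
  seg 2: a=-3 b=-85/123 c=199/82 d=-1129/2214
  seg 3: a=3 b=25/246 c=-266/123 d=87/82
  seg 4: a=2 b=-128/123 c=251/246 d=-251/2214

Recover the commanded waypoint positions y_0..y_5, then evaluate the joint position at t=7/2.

y_0=-4 y_1=5 y_2=-3 y_3=3 y_4=2 y_5=5
S(7/2) = 989/656

y_0 = S_0(0) = a_0 = -4
y_1 = S_1(0) = a_1 = 5
y_2 = S_2(0) = a_2 = -3
y_3 = S_3(0) = a_3 = 3
y_4 = S_4(0) = a_4 = 2
y_5 = S_4(3) = 5
t_q=7/2 is in segment 1 (τ=3/2); S_1(τ)=989/656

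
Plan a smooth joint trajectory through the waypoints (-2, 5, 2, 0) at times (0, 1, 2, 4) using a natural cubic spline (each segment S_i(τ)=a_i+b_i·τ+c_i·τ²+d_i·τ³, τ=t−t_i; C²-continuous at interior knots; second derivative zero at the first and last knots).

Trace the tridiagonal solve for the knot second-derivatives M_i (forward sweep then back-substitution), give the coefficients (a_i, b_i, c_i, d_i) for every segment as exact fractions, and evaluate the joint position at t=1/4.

  seg 0: a=-2 b=223/23 c=0 d=-62/23
  seg 1: a=5 b=37/23 c=-186/23 d=80/23
  seg 2: a=2 b=-95/23 c=54/23 d=-9/23
S(1/4) = 281/736

Δ: Δ0=7, Δ1=-3, Δ2=-1
row 1: diag=4, rhs=-60; c'=1/4, d'=-15
row 2: denom=6−1·1/4=23/4; d'=(12−1·-15)/(23/4)=108/23
back: M2=108/23
back: M1=-15−1/4·108/23=-372/23
M: M0=0, M1=-372/23, M2=108/23, M3=0
seg 0: a=-2, c=M0/2=0, d=(M1−M0)/(6·1)=-62/23, b=Δ0−h0·(2M0+M1)/6=223/23
seg 1: a=5, c=M1/2=-186/23, d=(M2−M1)/(6·1)=80/23, b=Δ1−h1·(2M1+M2)/6=37/23
seg 2: a=2, c=M2/2=54/23, d=(M3−M2)/(6·2)=-9/23, b=Δ2−h2·(2M2+M3)/6=-95/23
t_q=1/4 → seg 0, τ=1/4; S=-2+223/23·τ+0·τ²+-62/23·τ³=281/736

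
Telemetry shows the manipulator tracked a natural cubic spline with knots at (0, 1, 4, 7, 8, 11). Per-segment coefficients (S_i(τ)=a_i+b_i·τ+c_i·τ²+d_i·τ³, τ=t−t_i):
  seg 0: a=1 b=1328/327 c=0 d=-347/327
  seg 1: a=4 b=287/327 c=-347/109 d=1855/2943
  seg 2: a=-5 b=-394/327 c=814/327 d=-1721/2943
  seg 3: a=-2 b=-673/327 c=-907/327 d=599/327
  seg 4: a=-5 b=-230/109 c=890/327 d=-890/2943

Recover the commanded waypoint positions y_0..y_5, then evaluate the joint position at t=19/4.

y_0 = S_0(0) = a_0 = 1
y_1 = S_1(0) = a_1 = 4
y_2 = S_2(0) = a_2 = -5
y_3 = S_3(0) = a_3 = -2
y_4 = S_4(0) = a_4 = -5
y_5 = S_4(3) = 5
t_q=19/4 is in segment 2 (τ=3/4); S_2(τ)=-33137/6976

y_0=1 y_1=4 y_2=-5 y_3=-2 y_4=-5 y_5=5
S(19/4) = -33137/6976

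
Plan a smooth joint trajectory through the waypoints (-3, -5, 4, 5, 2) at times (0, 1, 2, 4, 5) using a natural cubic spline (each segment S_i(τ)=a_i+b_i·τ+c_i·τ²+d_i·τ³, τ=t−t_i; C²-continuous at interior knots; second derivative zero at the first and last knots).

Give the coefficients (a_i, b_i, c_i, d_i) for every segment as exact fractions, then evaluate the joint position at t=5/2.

Δ: Δ0=-2, Δ1=9, Δ2=1/2, Δ3=-3
row 1: diag=4, rhs=66; c'=1/4, d'=33/2
row 2: denom=6−1·1/4=23/4; d'=(-51−1·33/2)/(23/4)=-270/23
row 3: denom=6−2·8/23=122/23; d'=(-21−2·-270/23)/(122/23)=57/122
back: M3=57/122
back: M2=-270/23−8/23·57/122=-726/61
back: M1=33/2−1/4·-726/61=1188/61
M: M0=0, M1=1188/61, M2=-726/61, M3=57/122, M4=0
seg 0: a=-3, c=M0/2=0, d=(M1−M0)/(6·1)=198/61, b=Δ0−h0·(2M0+M1)/6=-320/61
seg 1: a=-5, c=M1/2=594/61, d=(M2−M1)/(6·1)=-319/61, b=Δ1−h1·(2M1+M2)/6=274/61
seg 2: a=4, c=M2/2=-363/61, d=(M3−M2)/(6·2)=503/488, b=Δ2−h2·(2M2+M3)/6=505/61
seg 3: a=5, c=M3/2=57/244, d=(M4−M3)/(6·1)=-19/244, b=Δ3−h3·(2M3+M4)/6=-385/122
t_q=5/2 → seg 2, τ=1/2; S=4+505/61·τ+-363/61·τ²+503/488·τ³=26471/3904

  seg 0: a=-3 b=-320/61 c=0 d=198/61
  seg 1: a=-5 b=274/61 c=594/61 d=-319/61
  seg 2: a=4 b=505/61 c=-363/61 d=503/488
  seg 3: a=5 b=-385/122 c=57/244 d=-19/244
S(5/2) = 26471/3904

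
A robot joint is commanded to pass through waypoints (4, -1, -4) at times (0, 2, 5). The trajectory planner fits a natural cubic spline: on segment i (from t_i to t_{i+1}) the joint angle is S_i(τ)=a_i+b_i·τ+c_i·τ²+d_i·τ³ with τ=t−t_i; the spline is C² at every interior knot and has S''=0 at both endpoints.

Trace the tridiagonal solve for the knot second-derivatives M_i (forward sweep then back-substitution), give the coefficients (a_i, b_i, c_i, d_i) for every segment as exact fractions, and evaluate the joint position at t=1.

Δ: Δ0=-5/2, Δ1=-1
row 1: diag=10, rhs=9; c'=3/10, d'=9/10
back: M1=9/10
M: M0=0, M1=9/10, M2=0
seg 0: a=4, c=M0/2=0, d=(M1−M0)/(6·2)=3/40, b=Δ0−h0·(2M0+M1)/6=-14/5
seg 1: a=-1, c=M1/2=9/20, d=(M2−M1)/(6·3)=-1/20, b=Δ1−h1·(2M1+M2)/6=-19/10
t_q=1 → seg 0, τ=1; S=4+-14/5·τ+0·τ²+3/40·τ³=51/40

  seg 0: a=4 b=-14/5 c=0 d=3/40
  seg 1: a=-1 b=-19/10 c=9/20 d=-1/20
S(1) = 51/40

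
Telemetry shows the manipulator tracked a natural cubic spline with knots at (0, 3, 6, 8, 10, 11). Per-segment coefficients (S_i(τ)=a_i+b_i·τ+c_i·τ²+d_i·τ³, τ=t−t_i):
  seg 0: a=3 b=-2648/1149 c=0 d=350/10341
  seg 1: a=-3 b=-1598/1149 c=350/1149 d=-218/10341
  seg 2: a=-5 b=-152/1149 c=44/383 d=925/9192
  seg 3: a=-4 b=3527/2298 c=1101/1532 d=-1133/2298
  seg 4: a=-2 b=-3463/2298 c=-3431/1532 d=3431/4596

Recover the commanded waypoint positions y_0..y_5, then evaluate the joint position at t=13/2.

y_0 = S_0(0) = a_0 = 3
y_1 = S_1(0) = a_1 = -3
y_2 = S_2(0) = a_2 = -5
y_3 = S_3(0) = a_3 = -4
y_4 = S_4(0) = a_4 = -2
y_5 = S_4(1) = -5
t_q=13/2 is in segment 2 (τ=1/2); S_2(τ)=-123169/24512

y_0=3 y_1=-3 y_2=-5 y_3=-4 y_4=-2 y_5=-5
S(13/2) = -123169/24512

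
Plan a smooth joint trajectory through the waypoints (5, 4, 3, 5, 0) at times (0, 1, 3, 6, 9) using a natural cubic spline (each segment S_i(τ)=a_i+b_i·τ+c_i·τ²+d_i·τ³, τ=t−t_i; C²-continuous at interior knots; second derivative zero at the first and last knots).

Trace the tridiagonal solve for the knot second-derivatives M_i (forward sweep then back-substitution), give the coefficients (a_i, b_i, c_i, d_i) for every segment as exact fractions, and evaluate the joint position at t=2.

  seg 0: a=5 b=-421/412 c=0 d=9/412
  seg 1: a=4 b=-197/206 c=27/412 d=67/824
  seg 2: a=3 b=29/103 c=57/103 d=-394/2781
  seg 3: a=5 b=-23/103 c=-223/309 d=223/2781
S(2) = 2629/824

Δ: Δ0=-1, Δ1=-1/2, Δ2=2/3, Δ3=-5/3
row 1: diag=6, rhs=3; c'=1/3, d'=1/2
row 2: denom=10−2·1/3=28/3; d'=(7−2·1/2)/(28/3)=9/14
row 3: denom=12−3·9/28=309/28; d'=(-14−3·9/14)/(309/28)=-446/309
back: M3=-446/309
back: M2=9/14−9/28·-446/309=114/103
back: M1=1/2−1/3·114/103=27/206
M: M0=0, M1=27/206, M2=114/103, M3=-446/309, M4=0
seg 0: a=5, c=M0/2=0, d=(M1−M0)/(6·1)=9/412, b=Δ0−h0·(2M0+M1)/6=-421/412
seg 1: a=4, c=M1/2=27/412, d=(M2−M1)/(6·2)=67/824, b=Δ1−h1·(2M1+M2)/6=-197/206
seg 2: a=3, c=M2/2=57/103, d=(M3−M2)/(6·3)=-394/2781, b=Δ2−h2·(2M2+M3)/6=29/103
seg 3: a=5, c=M3/2=-223/309, d=(M4−M3)/(6·3)=223/2781, b=Δ3−h3·(2M3+M4)/6=-23/103
t_q=2 → seg 1, τ=1; S=4+-197/206·τ+27/412·τ²+67/824·τ³=2629/824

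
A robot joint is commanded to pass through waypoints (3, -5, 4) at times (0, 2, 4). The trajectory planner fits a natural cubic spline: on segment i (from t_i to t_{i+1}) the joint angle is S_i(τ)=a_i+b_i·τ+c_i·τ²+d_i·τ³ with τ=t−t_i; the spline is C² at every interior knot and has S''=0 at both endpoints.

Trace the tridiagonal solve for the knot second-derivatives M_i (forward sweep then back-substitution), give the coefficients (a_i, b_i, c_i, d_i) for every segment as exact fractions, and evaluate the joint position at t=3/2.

Δ: Δ0=-4, Δ1=9/2
row 1: diag=8, rhs=51; c'=1/4, d'=51/8
back: M1=51/8
M: M0=0, M1=51/8, M2=0
seg 0: a=3, c=M0/2=0, d=(M1−M0)/(6·2)=17/32, b=Δ0−h0·(2M0+M1)/6=-49/8
seg 1: a=-5, c=M1/2=51/16, d=(M2−M1)/(6·2)=-17/32, b=Δ1−h1·(2M1+M2)/6=1/4
t_q=3/2 → seg 0, τ=3/2; S=3+-49/8·τ+0·τ²+17/32·τ³=-1125/256

  seg 0: a=3 b=-49/8 c=0 d=17/32
  seg 1: a=-5 b=1/4 c=51/16 d=-17/32
S(3/2) = -1125/256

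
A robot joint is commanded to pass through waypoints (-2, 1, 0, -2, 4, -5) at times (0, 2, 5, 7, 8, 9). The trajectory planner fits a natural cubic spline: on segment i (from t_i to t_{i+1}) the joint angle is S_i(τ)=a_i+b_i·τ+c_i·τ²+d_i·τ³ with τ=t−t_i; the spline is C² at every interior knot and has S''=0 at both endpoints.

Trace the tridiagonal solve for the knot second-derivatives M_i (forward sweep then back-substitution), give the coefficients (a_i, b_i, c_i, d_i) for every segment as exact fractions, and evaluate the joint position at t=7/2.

Δ: Δ0=3/2, Δ1=-1/3, Δ2=-1, Δ3=6, Δ4=-9
row 1: diag=10, rhs=-11; c'=3/10, d'=-11/10
row 2: denom=10−3·3/10=91/10; d'=(-4−3·-11/10)/(91/10)=-1/13
row 3: denom=6−2·20/91=506/91; d'=(42−2·-1/13)/(506/91)=1918/253
row 4: denom=4−1·91/506=1933/506; d'=(-90−1·1918/253)/(1933/506)=-49376/1933
back: M4=-49376/1933
back: M3=1918/253−91/506·-49376/1933=23534/1933
back: M2=-1/13−20/91·23534/1933=-5321/1933
back: M1=-11/10−3/10·-5321/1933=-530/1933
M: M0=0, M1=-530/1933, M2=-5321/1933, M3=23534/1933, M4=-49376/1933, M5=0
seg 0: a=-2, c=M0/2=0, d=(M1−M0)/(6·2)=-265/11598, b=Δ0−h0·(2M0+M1)/6=18457/11598
seg 1: a=1, c=M1/2=-265/1933, d=(M2−M1)/(6·3)=-1597/11598, b=Δ1−h1·(2M1+M2)/6=15277/11598
seg 2: a=0, c=M2/2=-5321/3866, d=(M3−M2)/(6·2)=28855/23196, b=Δ2−h2·(2M2+M3)/6=-18691/5799
seg 3: a=-2, c=M3/2=11767/1933, d=(M4−M3)/(6·1)=-36455/5799, b=Δ3−h3·(2M3+M4)/6=35948/5799
seg 4: a=4, c=M4/2=-24688/1933, d=(M5−M4)/(6·1)=24688/5799, b=Δ4−h4·(2M4+M5)/6=-2815/5799
t_q=7/2 → seg 1, τ=3/2; S=1+15277/11598·τ+-265/1933·τ²+-1597/11598·τ³=68123/30928

  seg 0: a=-2 b=18457/11598 c=0 d=-265/11598
  seg 1: a=1 b=15277/11598 c=-265/1933 d=-1597/11598
  seg 2: a=0 b=-18691/5799 c=-5321/3866 d=28855/23196
  seg 3: a=-2 b=35948/5799 c=11767/1933 d=-36455/5799
  seg 4: a=4 b=-2815/5799 c=-24688/1933 d=24688/5799
S(7/2) = 68123/30928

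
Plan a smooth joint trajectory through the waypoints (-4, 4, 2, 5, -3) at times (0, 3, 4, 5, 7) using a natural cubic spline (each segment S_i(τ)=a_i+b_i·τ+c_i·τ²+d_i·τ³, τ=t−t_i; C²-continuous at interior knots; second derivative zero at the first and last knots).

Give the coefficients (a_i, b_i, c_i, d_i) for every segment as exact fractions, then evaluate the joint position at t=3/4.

Δ: Δ0=8/3, Δ1=-2, Δ2=3, Δ3=-4
row 1: diag=8, rhs=-28; c'=1/8, d'=-7/2
row 2: denom=4−1·1/8=31/8; d'=(30−1·-7/2)/(31/8)=268/31
row 3: denom=6−1·8/31=178/31; d'=(-42−1·268/31)/(178/31)=-785/89
back: M3=-785/89
back: M2=268/31−8/31·-785/89=972/89
back: M1=-7/2−1/8·972/89=-433/89
M: M0=0, M1=-433/89, M2=972/89, M3=-785/89, M4=0
seg 0: a=-4, c=M0/2=0, d=(M1−M0)/(6·3)=-433/1602, b=Δ0−h0·(2M0+M1)/6=2723/534
seg 1: a=4, c=M1/2=-433/178, d=(M2−M1)/(6·1)=1405/534, b=Δ1−h1·(2M1+M2)/6=-587/267
seg 2: a=2, c=M2/2=486/89, d=(M3−M2)/(6·1)=-1757/534, b=Δ2−h2·(2M2+M3)/6=443/534
seg 3: a=5, c=M3/2=-785/178, d=(M4−M3)/(6·2)=785/1068, b=Δ3−h3·(2M3+M4)/6=502/267
t_q=3/4 → seg 0, τ=3/4; S=-4+2723/534·τ+0·τ²+-433/1602·τ³=-3299/11392

  seg 0: a=-4 b=2723/534 c=0 d=-433/1602
  seg 1: a=4 b=-587/267 c=-433/178 d=1405/534
  seg 2: a=2 b=443/534 c=486/89 d=-1757/534
  seg 3: a=5 b=502/267 c=-785/178 d=785/1068
S(3/4) = -3299/11392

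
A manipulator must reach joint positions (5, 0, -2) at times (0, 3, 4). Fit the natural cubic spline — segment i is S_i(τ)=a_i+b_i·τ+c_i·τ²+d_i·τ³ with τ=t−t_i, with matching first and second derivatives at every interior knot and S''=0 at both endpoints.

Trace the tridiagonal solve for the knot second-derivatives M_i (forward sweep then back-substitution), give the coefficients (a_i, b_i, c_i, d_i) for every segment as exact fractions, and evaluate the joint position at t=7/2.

  seg 0: a=5 b=-37/24 c=0 d=-1/72
  seg 1: a=0 b=-23/12 c=-1/8 d=1/24
S(7/2) = -63/64

Δ: Δ0=-5/3, Δ1=-2
row 1: diag=8, rhs=-2; c'=1/8, d'=-1/4
back: M1=-1/4
M: M0=0, M1=-1/4, M2=0
seg 0: a=5, c=M0/2=0, d=(M1−M0)/(6·3)=-1/72, b=Δ0−h0·(2M0+M1)/6=-37/24
seg 1: a=0, c=M1/2=-1/8, d=(M2−M1)/(6·1)=1/24, b=Δ1−h1·(2M1+M2)/6=-23/12
t_q=7/2 → seg 1, τ=1/2; S=0+-23/12·τ+-1/8·τ²+1/24·τ³=-63/64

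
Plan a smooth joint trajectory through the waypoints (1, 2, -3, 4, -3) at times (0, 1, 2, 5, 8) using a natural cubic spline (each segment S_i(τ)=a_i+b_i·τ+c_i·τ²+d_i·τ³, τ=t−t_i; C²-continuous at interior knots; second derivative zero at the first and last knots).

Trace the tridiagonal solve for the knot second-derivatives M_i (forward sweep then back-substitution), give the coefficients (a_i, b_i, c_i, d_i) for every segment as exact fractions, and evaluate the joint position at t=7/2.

Δ: Δ0=1, Δ1=-5, Δ2=7/3, Δ3=-7/3
row 1: diag=4, rhs=-36; c'=1/4, d'=-9
row 2: denom=8−1·1/4=31/4; d'=(44−1·-9)/(31/4)=212/31
row 3: denom=12−3·12/31=336/31; d'=(-28−3·212/31)/(336/31)=-94/21
back: M3=-94/21
back: M2=212/31−12/31·-94/21=60/7
back: M1=-9−1/4·60/7=-78/7
M: M0=0, M1=-78/7, M2=60/7, M3=-94/21, M4=0
seg 0: a=1, c=M0/2=0, d=(M1−M0)/(6·1)=-13/7, b=Δ0−h0·(2M0+M1)/6=20/7
seg 1: a=2, c=M1/2=-39/7, d=(M2−M1)/(6·1)=23/7, b=Δ1−h1·(2M1+M2)/6=-19/7
seg 2: a=-3, c=M2/2=30/7, d=(M3−M2)/(6·3)=-137/189, b=Δ2−h2·(2M2+M3)/6=-4
seg 3: a=4, c=M3/2=-47/21, d=(M4−M3)/(6·3)=47/189, b=Δ3−h3·(2M3+M4)/6=15/7
t_q=7/2 → seg 2, τ=3/2; S=-3+-4·τ+30/7·τ²+-137/189·τ³=-101/56

  seg 0: a=1 b=20/7 c=0 d=-13/7
  seg 1: a=2 b=-19/7 c=-39/7 d=23/7
  seg 2: a=-3 b=-4 c=30/7 d=-137/189
  seg 3: a=4 b=15/7 c=-47/21 d=47/189
S(7/2) = -101/56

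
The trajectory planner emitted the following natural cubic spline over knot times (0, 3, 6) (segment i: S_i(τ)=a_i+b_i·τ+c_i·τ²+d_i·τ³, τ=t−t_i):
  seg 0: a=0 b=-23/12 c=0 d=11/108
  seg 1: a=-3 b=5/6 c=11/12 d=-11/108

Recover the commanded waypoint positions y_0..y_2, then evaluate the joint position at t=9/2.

y_0 = S_0(0) = a_0 = 0
y_1 = S_1(0) = a_1 = -3
y_2 = S_1(3) = 5
t_q=9/2 is in segment 1 (τ=3/2); S_1(τ)=-1/32

y_0=0 y_1=-3 y_2=5
S(9/2) = -1/32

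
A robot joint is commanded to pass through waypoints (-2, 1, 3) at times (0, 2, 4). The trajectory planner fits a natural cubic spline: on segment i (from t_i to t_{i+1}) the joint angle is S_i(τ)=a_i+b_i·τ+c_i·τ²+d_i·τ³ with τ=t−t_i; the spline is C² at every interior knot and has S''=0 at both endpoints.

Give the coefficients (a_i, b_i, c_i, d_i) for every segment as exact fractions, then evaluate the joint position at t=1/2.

Δ: Δ0=3/2, Δ1=1
row 1: diag=8, rhs=-3; c'=1/4, d'=-3/8
back: M1=-3/8
M: M0=0, M1=-3/8, M2=0
seg 0: a=-2, c=M0/2=0, d=(M1−M0)/(6·2)=-1/32, b=Δ0−h0·(2M0+M1)/6=13/8
seg 1: a=1, c=M1/2=-3/16, d=(M2−M1)/(6·2)=1/32, b=Δ1−h1·(2M1+M2)/6=5/4
t_q=1/2 → seg 0, τ=1/2; S=-2+13/8·τ+0·τ²+-1/32·τ³=-305/256

  seg 0: a=-2 b=13/8 c=0 d=-1/32
  seg 1: a=1 b=5/4 c=-3/16 d=1/32
S(1/2) = -305/256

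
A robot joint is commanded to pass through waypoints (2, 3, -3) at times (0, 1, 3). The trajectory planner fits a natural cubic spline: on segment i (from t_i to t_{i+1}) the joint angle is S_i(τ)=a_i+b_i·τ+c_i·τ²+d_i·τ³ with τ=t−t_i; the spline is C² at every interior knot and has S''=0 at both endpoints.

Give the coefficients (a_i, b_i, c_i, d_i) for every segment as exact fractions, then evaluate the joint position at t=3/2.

Δ: Δ0=1, Δ1=-3
row 1: diag=6, rhs=-24; c'=1/3, d'=-4
back: M1=-4
M: M0=0, M1=-4, M2=0
seg 0: a=2, c=M0/2=0, d=(M1−M0)/(6·1)=-2/3, b=Δ0−h0·(2M0+M1)/6=5/3
seg 1: a=3, c=M1/2=-2, d=(M2−M1)/(6·2)=1/3, b=Δ1−h1·(2M1+M2)/6=-1/3
t_q=3/2 → seg 1, τ=1/2; S=3+-1/3·τ+-2·τ²+1/3·τ³=19/8

  seg 0: a=2 b=5/3 c=0 d=-2/3
  seg 1: a=3 b=-1/3 c=-2 d=1/3
S(3/2) = 19/8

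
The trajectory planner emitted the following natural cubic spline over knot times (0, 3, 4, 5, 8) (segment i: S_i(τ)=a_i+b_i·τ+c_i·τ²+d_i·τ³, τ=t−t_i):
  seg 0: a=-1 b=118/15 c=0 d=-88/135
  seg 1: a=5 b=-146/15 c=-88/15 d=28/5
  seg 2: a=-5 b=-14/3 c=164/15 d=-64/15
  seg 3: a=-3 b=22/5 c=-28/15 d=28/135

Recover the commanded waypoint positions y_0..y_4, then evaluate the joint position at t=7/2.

y_0=-1 y_1=5 y_2=-5 y_3=-3 y_4=-1
S(7/2) = -19/30

y_0 = S_0(0) = a_0 = -1
y_1 = S_1(0) = a_1 = 5
y_2 = S_2(0) = a_2 = -5
y_3 = S_3(0) = a_3 = -3
y_4 = S_3(3) = -1
t_q=7/2 is in segment 1 (τ=1/2); S_1(τ)=-19/30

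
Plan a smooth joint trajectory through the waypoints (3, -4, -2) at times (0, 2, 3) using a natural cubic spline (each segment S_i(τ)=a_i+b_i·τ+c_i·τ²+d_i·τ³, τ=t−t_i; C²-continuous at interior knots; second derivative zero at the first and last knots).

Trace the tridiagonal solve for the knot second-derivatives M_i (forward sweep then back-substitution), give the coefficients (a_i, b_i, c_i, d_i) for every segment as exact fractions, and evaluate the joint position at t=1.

  seg 0: a=3 b=-16/3 c=0 d=11/24
  seg 1: a=-4 b=1/6 c=11/4 d=-11/12
S(1) = -15/8

Δ: Δ0=-7/2, Δ1=2
row 1: diag=6, rhs=33; c'=1/6, d'=11/2
back: M1=11/2
M: M0=0, M1=11/2, M2=0
seg 0: a=3, c=M0/2=0, d=(M1−M0)/(6·2)=11/24, b=Δ0−h0·(2M0+M1)/6=-16/3
seg 1: a=-4, c=M1/2=11/4, d=(M2−M1)/(6·1)=-11/12, b=Δ1−h1·(2M1+M2)/6=1/6
t_q=1 → seg 0, τ=1; S=3+-16/3·τ+0·τ²+11/24·τ³=-15/8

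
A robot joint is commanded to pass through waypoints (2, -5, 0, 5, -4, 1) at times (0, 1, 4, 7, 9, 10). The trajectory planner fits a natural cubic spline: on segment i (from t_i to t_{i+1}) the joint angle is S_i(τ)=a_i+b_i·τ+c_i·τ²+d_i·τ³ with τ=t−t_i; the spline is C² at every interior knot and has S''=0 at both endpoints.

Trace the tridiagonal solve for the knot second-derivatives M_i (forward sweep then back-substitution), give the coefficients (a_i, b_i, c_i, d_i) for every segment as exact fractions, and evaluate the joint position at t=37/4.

Δ: Δ0=-7, Δ1=5/3, Δ2=5/3, Δ3=-9/2, Δ4=5
row 1: diag=8, rhs=52; c'=3/8, d'=13/2
row 2: denom=12−3·3/8=87/8; d'=(0−3·13/2)/(87/8)=-52/29
row 3: denom=10−3·8/29=266/29; d'=(-37−3·-52/29)/(266/29)=-131/38
row 4: denom=6−2·29/133=740/133; d'=(57−2·-131/38)/(740/133)=4249/370
back: M4=4249/370
back: M3=-131/38−29/133·4249/370=-1101/185
back: M2=-52/29−8/29·-1101/185=-28/185
back: M1=13/2−3/8·-28/185=1213/185
M: M0=0, M1=1213/185, M2=-28/185, M3=-1101/185, M4=4249/370, M5=0
seg 0: a=2, c=M0/2=0, d=(M1−M0)/(6·1)=1213/1110, b=Δ0−h0·(2M0+M1)/6=-8983/1110
seg 1: a=-5, c=M1/2=1213/370, d=(M2−M1)/(6·3)=-1241/3330, b=Δ1−h1·(2M1+M2)/6=-2672/555
seg 2: a=0, c=M2/2=-14/185, d=(M3−M2)/(6·3)=-29/90, b=Δ2−h2·(2M2+M3)/6=5321/1110
seg 3: a=5, c=M3/2=-1101/370, d=(M4−M3)/(6·2)=6451/4440, b=Δ3−h3·(2M3+M4)/6=-484/111
seg 4: a=-4, c=M4/2=4249/740, d=(M5−M4)/(6·1)=-4249/2220, b=Δ4−h4·(2M4+M5)/6=1301/1110
t_q=37/4 → seg 4, τ=1/4; S=-4+1301/1110·τ+4249/740·τ²+-4249/2220·τ³=-159983/47360

  seg 0: a=2 b=-8983/1110 c=0 d=1213/1110
  seg 1: a=-5 b=-2672/555 c=1213/370 d=-1241/3330
  seg 2: a=0 b=5321/1110 c=-14/185 d=-29/90
  seg 3: a=5 b=-484/111 c=-1101/370 d=6451/4440
  seg 4: a=-4 b=1301/1110 c=4249/740 d=-4249/2220
S(37/4) = -159983/47360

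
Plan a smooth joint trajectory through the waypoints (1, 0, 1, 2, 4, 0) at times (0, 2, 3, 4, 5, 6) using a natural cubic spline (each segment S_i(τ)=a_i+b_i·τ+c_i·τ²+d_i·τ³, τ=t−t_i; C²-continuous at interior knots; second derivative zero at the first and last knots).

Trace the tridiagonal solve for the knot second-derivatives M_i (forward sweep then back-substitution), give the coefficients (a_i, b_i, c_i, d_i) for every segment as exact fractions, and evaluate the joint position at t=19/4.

  seg 0: a=1 b=-697/642 c=0 d=47/321
  seg 1: a=0 b=431/642 c=94/107 d=-353/642
  seg 2: a=1 b=250/321 c=-165/214 d=637/642
  seg 3: a=2 b=1421/642 c=236/107 d=-1553/642
  seg 4: a=4 b=-203/321 c=-1081/214 d=1081/642
S(19/4) = 53143/13696

Δ: Δ0=-1/2, Δ1=1, Δ2=1, Δ3=2, Δ4=-4
row 1: diag=6, rhs=9; c'=1/6, d'=3/2
row 2: denom=4−1·1/6=23/6; d'=(0−1·3/2)/(23/6)=-9/23
row 3: denom=4−1·6/23=86/23; d'=(6−1·-9/23)/(86/23)=147/86
row 4: denom=4−1·23/86=321/86; d'=(-36−1·147/86)/(321/86)=-1081/107
back: M4=-1081/107
back: M3=147/86−23/86·-1081/107=472/107
back: M2=-9/23−6/23·472/107=-165/107
back: M1=3/2−1/6·-165/107=188/107
M: M0=0, M1=188/107, M2=-165/107, M3=472/107, M4=-1081/107, M5=0
seg 0: a=1, c=M0/2=0, d=(M1−M0)/(6·2)=47/321, b=Δ0−h0·(2M0+M1)/6=-697/642
seg 1: a=0, c=M1/2=94/107, d=(M2−M1)/(6·1)=-353/642, b=Δ1−h1·(2M1+M2)/6=431/642
seg 2: a=1, c=M2/2=-165/214, d=(M3−M2)/(6·1)=637/642, b=Δ2−h2·(2M2+M3)/6=250/321
seg 3: a=2, c=M3/2=236/107, d=(M4−M3)/(6·1)=-1553/642, b=Δ3−h3·(2M3+M4)/6=1421/642
seg 4: a=4, c=M4/2=-1081/214, d=(M5−M4)/(6·1)=1081/642, b=Δ4−h4·(2M4+M5)/6=-203/321
t_q=19/4 → seg 3, τ=3/4; S=2+1421/642·τ+236/107·τ²+-1553/642·τ³=53143/13696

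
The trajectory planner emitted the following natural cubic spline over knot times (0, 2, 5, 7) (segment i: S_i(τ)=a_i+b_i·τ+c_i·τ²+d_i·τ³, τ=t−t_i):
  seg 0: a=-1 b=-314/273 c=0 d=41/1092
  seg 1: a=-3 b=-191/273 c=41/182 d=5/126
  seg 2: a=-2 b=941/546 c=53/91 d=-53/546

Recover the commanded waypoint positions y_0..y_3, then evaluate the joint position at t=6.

y_0 = S_0(0) = a_0 = -1
y_1 = S_1(0) = a_1 = -3
y_2 = S_2(0) = a_2 = -2
y_3 = S_2(2) = 3
t_q=6 is in segment 2 (τ=1); S_2(τ)=19/91

y_0=-1 y_1=-3 y_2=-2 y_3=3
S(6) = 19/91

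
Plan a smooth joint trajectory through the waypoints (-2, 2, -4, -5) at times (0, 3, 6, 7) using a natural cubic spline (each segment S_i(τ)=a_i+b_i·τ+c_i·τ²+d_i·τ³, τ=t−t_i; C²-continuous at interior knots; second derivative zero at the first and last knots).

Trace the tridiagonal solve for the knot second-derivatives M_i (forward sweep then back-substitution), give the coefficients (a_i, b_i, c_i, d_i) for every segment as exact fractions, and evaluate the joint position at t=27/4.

  seg 0: a=-2 b=205/87 c=0 d=-89/783
  seg 1: a=2 b=-62/87 c=-89/87 d=155/783
  seg 2: a=-4 b=-131/87 c=22/29 d=-22/87
S(27/4) = -4463/928

Δ: Δ0=4/3, Δ1=-2, Δ2=-1
row 1: diag=12, rhs=-20; c'=1/4, d'=-5/3
row 2: denom=8−3·1/4=29/4; d'=(6−3·-5/3)/(29/4)=44/29
back: M2=44/29
back: M1=-5/3−1/4·44/29=-178/87
M: M0=0, M1=-178/87, M2=44/29, M3=0
seg 0: a=-2, c=M0/2=0, d=(M1−M0)/(6·3)=-89/783, b=Δ0−h0·(2M0+M1)/6=205/87
seg 1: a=2, c=M1/2=-89/87, d=(M2−M1)/(6·3)=155/783, b=Δ1−h1·(2M1+M2)/6=-62/87
seg 2: a=-4, c=M2/2=22/29, d=(M3−M2)/(6·1)=-22/87, b=Δ2−h2·(2M2+M3)/6=-131/87
t_q=27/4 → seg 2, τ=3/4; S=-4+-131/87·τ+22/29·τ²+-22/87·τ³=-4463/928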